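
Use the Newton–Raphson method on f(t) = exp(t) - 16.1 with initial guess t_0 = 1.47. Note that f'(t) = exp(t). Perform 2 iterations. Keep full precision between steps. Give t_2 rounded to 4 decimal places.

t_0 = 1.470000: f = -11.750765, f' = 4.349235 → t_1 = 1.470000 - (-11.750765)/(4.349235) = 4.171800
t_1 = 4.171800: f = 48.732065, f' = 64.832065 → t_2 = 4.171800 - (48.732065)/(64.832065) = 3.420134

3.4201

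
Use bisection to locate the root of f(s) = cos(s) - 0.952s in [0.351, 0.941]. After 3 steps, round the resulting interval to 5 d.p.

[0.71975, 0.79350]

f(0.351000) = 0.604877, f(0.941000) = -0.306852 (opposite signs)
step 1: m = 0.646000, f(m) = 0.183506 > 0 → root in [0.646000, 0.941000]
step 2: m = 0.793500, f(m) = -0.054057 < 0 → root in [0.646000, 0.793500]
step 3: m = 0.719750, f(m) = 0.066769 > 0 → root in [0.719750, 0.793500]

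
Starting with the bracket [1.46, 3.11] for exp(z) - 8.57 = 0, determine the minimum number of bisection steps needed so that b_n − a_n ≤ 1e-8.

28

Initial width b − a = 3.11 − 1.46 = 1.650000.
After n steps the width is (b−a)/2^n; need (b−a)/2^n ≤ 1e-8.
So n ≥ log₂(1.650000/1e-8) = log₂(165000000.0000) ≈ 27.2979.
Hence n = 28.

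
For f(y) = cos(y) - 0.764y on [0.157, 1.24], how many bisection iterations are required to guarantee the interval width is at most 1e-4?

14

Initial width b − a = 1.24 − 0.157 = 1.083000.
After n steps the width is (b−a)/2^n; need (b−a)/2^n ≤ 1e-4.
So n ≥ log₂(1.083000/1e-4) = log₂(10830.0000) ≈ 13.4027.
Hence n = 14.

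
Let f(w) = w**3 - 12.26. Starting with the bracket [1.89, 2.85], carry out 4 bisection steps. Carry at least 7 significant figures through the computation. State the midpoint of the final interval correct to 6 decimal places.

2.280000

f(1.890000) = -5.508731, f(2.850000) = 10.889125 (opposite signs)
step 1: m = 2.370000, f(m) = 1.052053 > 0 → root in [1.890000, 2.370000]
step 2: m = 2.130000, f(m) = -2.596403 < 0 → root in [2.130000, 2.370000]
step 3: m = 2.250000, f(m) = -0.869375 < 0 → root in [2.250000, 2.370000]
step 4: m = 2.310000, f(m) = 0.066391 > 0 → root in [2.250000, 2.310000]
Midpoint of [2.250000, 2.310000] = 2.280000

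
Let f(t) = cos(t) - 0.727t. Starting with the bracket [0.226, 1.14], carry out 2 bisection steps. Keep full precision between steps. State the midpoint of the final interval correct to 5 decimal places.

f(0.226000) = 0.810269, f(1.140000) = -0.411185 (opposite signs)
step 1: m = 0.683000, f(m) = 0.279142 > 0 → root in [0.683000, 1.140000]
step 2: m = 0.911500, f(m) = -0.050100 < 0 → root in [0.683000, 0.911500]
Midpoint of [0.683000, 0.911500] = 0.797250

0.79725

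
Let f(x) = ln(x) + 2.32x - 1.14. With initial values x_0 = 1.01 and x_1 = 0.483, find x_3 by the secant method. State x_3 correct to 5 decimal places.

0.66743

f(x_0) = 1.213150, f(x_1) = -0.747179
x_2 = 0.483000 - (-0.747179)·(0.483000 - 1.010000)/(-0.747179 - (1.213150)) = 0.683866; f(x_2) = 0.066575
x_3 = 0.683866 - (0.066575)·(0.683866 - 0.483000)/(0.066575 - (-0.747179)) = 0.667433; f(x_3) = 0.004126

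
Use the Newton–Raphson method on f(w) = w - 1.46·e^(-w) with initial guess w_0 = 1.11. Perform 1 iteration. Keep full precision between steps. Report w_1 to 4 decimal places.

0.6854

f'(w) = 1 + 1.46·e^(-w)
w_0 = 1.110000: f = 0.628844, f' = 1.481156 → w_1 = 1.110000 - (0.628844)/(1.481156) = 0.685437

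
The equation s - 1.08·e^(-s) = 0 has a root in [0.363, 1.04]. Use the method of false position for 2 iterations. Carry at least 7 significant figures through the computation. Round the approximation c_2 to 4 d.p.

0.5963

False-position update: c = (a·f(b) − b·f(a))/(f(b) − f(a)); replace the endpoint whose sign matches f(c).
f(0.363000) = -0.388233, f(1.040000) = 0.658269
step 1: c = 0.614155, f(c) = 0.029769 > 0 → new bracket [0.363000, 0.614155]
step 2: c = 0.596268, f(c) = 0.001336 > 0 → new bracket [0.363000, 0.596268]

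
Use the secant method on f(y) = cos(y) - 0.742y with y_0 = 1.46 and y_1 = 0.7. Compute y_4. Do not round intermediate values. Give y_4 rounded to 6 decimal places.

f(y_0) = -0.972750, f(y_1) = 0.245442
y_2 = 0.700000 - (0.245442)·(0.700000 - 1.460000)/(0.245442 - (-0.972750)) = 0.853125; f(y_2) = 0.024613
y_3 = 0.853125 - (0.024613)·(0.853125 - 0.700000)/(0.024613 - (0.245442)) = 0.870192; f(y_3) = -0.001003
y_4 = 0.870192 - (-0.001003)·(0.870192 - 0.853125)/(-0.001003 - (0.024613)) = 0.869524; f(y_4) = 0.000004

0.869524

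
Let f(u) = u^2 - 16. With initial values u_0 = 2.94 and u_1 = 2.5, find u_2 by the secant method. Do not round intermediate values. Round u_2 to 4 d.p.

f(u_0) = -7.356400, f(u_1) = -9.750000
u_2 = 2.500000 - (-9.750000)·(2.500000 - 2.940000)/(-9.750000 - (-7.356400)) = 4.292279; f(u_2) = 2.423663

4.2923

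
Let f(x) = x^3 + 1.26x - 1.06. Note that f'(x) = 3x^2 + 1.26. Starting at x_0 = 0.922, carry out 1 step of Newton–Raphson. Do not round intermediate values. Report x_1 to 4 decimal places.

0.6896

Newton update: x ← x − f(x)/f'(x).
x_0 = 0.922000: f = 0.885497, f' = 3.810252 → x_1 = 0.922000 - (0.885497)/(3.810252) = 0.689601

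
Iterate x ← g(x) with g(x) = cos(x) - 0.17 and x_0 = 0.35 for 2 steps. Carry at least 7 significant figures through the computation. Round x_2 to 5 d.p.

0.54835

x_1 = g(0.350000) = 0.769373
x_2 = g(0.769373) = 0.548347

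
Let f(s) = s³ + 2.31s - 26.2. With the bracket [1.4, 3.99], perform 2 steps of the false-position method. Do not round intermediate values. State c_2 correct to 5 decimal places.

2.52278

f(1.400000) = -20.222000, f(3.990000) = 46.538099
step 1: c = 2.184525, f(c) = -10.728864 < 0 → new bracket [2.184525, 3.990000]
step 2: c = 2.522778, f(c) = -4.316399 < 0 → new bracket [2.522778, 3.990000]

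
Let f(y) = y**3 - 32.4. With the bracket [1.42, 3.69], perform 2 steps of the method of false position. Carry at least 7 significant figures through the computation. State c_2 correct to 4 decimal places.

3.1344

f(1.420000) = -29.536712, f(3.690000) = 17.843409
step 1: c = 2.835115, f(c) = -9.611686 < 0 → new bracket [2.835115, 3.690000]
step 2: c = 3.134400, f(c) = -1.606208 < 0 → new bracket [3.134400, 3.690000]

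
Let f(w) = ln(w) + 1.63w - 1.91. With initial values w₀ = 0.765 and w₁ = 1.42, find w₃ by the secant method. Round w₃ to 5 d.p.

1.10776

f(w_0) = -0.930929, f(w_1) = 0.755257
w_2 = 1.420000 - (0.755257)·(1.420000 - 0.765000)/(0.755257 - (-0.930929)) = 1.126620; f(w_2) = 0.045613
w_3 = 1.126620 - (0.045613)·(1.126620 - 1.420000)/(0.045613 - (0.755257)) = 1.107763; f(w_3) = -0.002004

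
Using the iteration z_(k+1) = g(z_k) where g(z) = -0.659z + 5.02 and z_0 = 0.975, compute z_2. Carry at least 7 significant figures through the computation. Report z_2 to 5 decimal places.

z_1 = g(0.975000) = 4.377475
z_2 = g(4.377475) = 2.135244

2.13524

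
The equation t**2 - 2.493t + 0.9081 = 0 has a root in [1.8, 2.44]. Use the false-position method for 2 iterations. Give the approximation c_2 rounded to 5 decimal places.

2.03882

f(1.800000) = -0.339300, f(2.440000) = 0.778780
step 1: c = 1.994219, f(c) = -0.086579 < 0 → new bracket [1.994219, 2.440000]
step 2: c = 2.038819, f(c) = -0.017893 < 0 → new bracket [2.038819, 2.440000]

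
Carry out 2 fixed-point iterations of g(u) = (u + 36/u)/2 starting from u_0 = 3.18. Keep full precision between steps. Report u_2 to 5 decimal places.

6.10782

u_1 = g(3.180000) = 7.250377
u_2 = g(7.250377) = 6.107818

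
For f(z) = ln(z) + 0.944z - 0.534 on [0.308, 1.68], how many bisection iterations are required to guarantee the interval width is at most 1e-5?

18

Initial width b − a = 1.68 − 0.308 = 1.372000.
After n steps the width is (b−a)/2^n; need (b−a)/2^n ≤ 1e-5.
So n ≥ log₂(1.372000/1e-5) = log₂(137200.0000) ≈ 17.0659.
Hence n = 18.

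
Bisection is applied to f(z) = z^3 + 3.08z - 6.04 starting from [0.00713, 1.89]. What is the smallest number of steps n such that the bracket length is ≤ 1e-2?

Initial width b − a = 1.89 − 0.00713 = 1.882870.
After n steps the width is (b−a)/2^n; need (b−a)/2^n ≤ 1e-2.
So n ≥ log₂(1.882870/1e-2) = log₂(188.2870) ≈ 7.5568.
Hence n = 8.

8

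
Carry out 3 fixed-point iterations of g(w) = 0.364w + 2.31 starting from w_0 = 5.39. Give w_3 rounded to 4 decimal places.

w_1 = g(5.390000) = 4.271960
w_2 = g(4.271960) = 3.864993
w_3 = g(3.864993) = 3.716858

3.7169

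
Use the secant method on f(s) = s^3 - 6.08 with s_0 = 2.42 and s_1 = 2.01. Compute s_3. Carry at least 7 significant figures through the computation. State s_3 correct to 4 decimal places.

1.8295

f(s_0) = 8.092488, f(s_1) = 2.040601
s_2 = 2.010000 - (2.040601)·(2.010000 - 2.420000)/(2.040601 - (8.092488)) = 1.871754; f(s_2) = 0.477626
s_3 = 1.871754 - (0.477626)·(1.871754 - 2.010000)/(0.477626 - (2.040601)) = 1.829508; f(s_3) = 0.043549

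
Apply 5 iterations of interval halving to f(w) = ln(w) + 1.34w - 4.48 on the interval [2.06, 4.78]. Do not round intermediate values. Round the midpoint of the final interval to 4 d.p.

f(2.060000) = -0.996894, f(4.780000) = 3.489641 (opposite signs)
step 1: m = 3.420000, f(m) = 1.332441 > 0 → root in [2.060000, 3.420000]
step 2: m = 2.740000, f(m) = 0.199558 > 0 → root in [2.060000, 2.740000]
step 3: m = 2.400000, f(m) = -0.388531 < 0 → root in [2.400000, 2.740000]
step 4: m = 2.570000, f(m) = -0.092294 < 0 → root in [2.570000, 2.740000]
step 5: m = 2.655000, f(m) = 0.054145 > 0 → root in [2.570000, 2.655000]
Midpoint of [2.570000, 2.655000] = 2.612500

2.6125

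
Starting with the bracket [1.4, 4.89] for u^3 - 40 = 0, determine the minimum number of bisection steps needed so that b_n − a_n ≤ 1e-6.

Initial width b − a = 4.89 − 1.4 = 3.490000.
After n steps the width is (b−a)/2^n; need (b−a)/2^n ≤ 1e-6.
So n ≥ log₂(3.490000/1e-6) = log₂(3490000.0000) ≈ 21.7348.
Hence n = 22.

22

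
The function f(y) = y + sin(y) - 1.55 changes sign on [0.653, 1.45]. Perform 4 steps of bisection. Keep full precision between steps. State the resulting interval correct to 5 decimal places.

f(0.653000) = -0.289428, f(1.450000) = 0.892713 (opposite signs)
step 1: m = 1.051500, f(m) = 0.369669 > 0 → root in [0.653000, 1.051500]
step 2: m = 0.852250, f(m) = 0.055013 > 0 → root in [0.653000, 0.852250]
step 3: m = 0.752625, f(m) = -0.113818 < 0 → root in [0.752625, 0.852250]
step 4: m = 0.802437, f(m) = -0.028510 < 0 → root in [0.802437, 0.852250]

[0.80244, 0.85225]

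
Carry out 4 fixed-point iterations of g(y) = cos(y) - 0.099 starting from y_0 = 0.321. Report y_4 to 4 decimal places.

0.6343

y_1 = g(0.321000) = 0.849920
y_2 = g(0.849920) = 0.561043
y_3 = g(0.561043) = 0.747701
y_4 = g(0.747701) = 0.634254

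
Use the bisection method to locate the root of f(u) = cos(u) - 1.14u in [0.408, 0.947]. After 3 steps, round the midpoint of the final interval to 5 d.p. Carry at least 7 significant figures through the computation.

f(0.408000) = 0.452796, f(0.947000) = -0.495459 (opposite signs)
step 1: m = 0.677500, f(m) = 0.006792 > 0 → root in [0.677500, 0.947000]
step 2: m = 0.812250, f(m) = -0.238098 < 0 → root in [0.677500, 0.812250]
step 3: m = 0.744875, f(m) = -0.113985 < 0 → root in [0.677500, 0.744875]
Midpoint of [0.677500, 0.744875] = 0.711187

0.71119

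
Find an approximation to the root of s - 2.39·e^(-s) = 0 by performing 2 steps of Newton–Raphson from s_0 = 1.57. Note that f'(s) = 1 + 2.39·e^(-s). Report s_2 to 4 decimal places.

0.9350

Newton update: s ← s − f(s)/f'(s).
s_0 = 1.570000: f = 1.072772, f' = 1.497228 → s_1 = 1.570000 - (1.072772)/(1.497228) = 0.853495
s_1 = 0.853495: f = -0.164464, f' = 2.017958 → s_2 = 0.853495 - (-0.164464)/(2.017958) = 0.934995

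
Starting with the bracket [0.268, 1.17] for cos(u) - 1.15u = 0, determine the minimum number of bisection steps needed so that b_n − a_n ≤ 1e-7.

Initial width b − a = 1.17 − 0.268 = 0.902000.
After n steps the width is (b−a)/2^n; need (b−a)/2^n ≤ 1e-7.
So n ≥ log₂(0.902000/1e-7) = log₂(9020000.0000) ≈ 23.1047.
Hence n = 24.

24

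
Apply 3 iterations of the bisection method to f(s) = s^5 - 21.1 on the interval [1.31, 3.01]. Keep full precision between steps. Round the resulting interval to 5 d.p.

f(1.310000) = -17.242051, f(3.010000) = 225.977090 (opposite signs)
step 1: m = 2.160000, f(m) = 25.918498 > 0 → root in [1.310000, 2.160000]
step 2: m = 1.735000, f(m) = -5.378376 < 0 → root in [1.735000, 2.160000]
step 3: m = 1.947500, f(m) = 6.914787 > 0 → root in [1.735000, 1.947500]

[1.73500, 1.94750]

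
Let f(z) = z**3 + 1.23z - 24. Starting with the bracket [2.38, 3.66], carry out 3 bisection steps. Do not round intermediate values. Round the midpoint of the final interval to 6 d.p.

2.780000

f(2.380000) = -7.591328, f(3.660000) = 29.529696 (opposite signs)
step 1: m = 3.020000, f(m) = 7.258208 > 0 → root in [2.380000, 3.020000]
step 2: m = 2.700000, f(m) = -0.996000 < 0 → root in [2.700000, 3.020000]
step 3: m = 2.860000, f(m) = 2.911456 > 0 → root in [2.700000, 2.860000]
Midpoint of [2.700000, 2.860000] = 2.780000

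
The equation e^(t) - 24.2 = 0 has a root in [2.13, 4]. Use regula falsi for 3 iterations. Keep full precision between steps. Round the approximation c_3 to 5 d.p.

3.13096

False-position update: c = (a·f(b) − b·f(a))/(f(b) − f(a)); replace the endpoint whose sign matches f(c).
f(2.130000) = -15.785133, f(4.000000) = 30.398150
step 1: c = 2.769153, f(c) = -8.254872 < 0 → new bracket [2.769153, 4.000000]
step 2: c = 3.032017, f(c) = -3.460976 < 0 → new bracket [3.032017, 4.000000]
step 3: c = 3.130961, f(c) = -1.304019 < 0 → new bracket [3.130961, 4.000000]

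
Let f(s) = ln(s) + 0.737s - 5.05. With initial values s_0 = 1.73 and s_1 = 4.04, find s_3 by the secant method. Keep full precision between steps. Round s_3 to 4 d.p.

4.7390

f(s_0) = -3.226869, f(s_1) = -0.676275
s_2 = 4.040000 - (-0.676275)·(4.040000 - 1.730000)/(-0.676275 - (-3.226869)) = 4.652483; f(s_2) = -0.083719
s_3 = 4.652483 - (-0.083719)·(4.652483 - 4.040000)/(-0.083719 - (-0.676275)) = 4.739017; f(s_3) = -0.001514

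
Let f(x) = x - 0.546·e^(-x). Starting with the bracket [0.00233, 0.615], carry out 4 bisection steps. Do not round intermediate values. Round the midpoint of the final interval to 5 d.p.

f(0.002330) = -0.542399, f(0.615000) = 0.319810 (opposite signs)
step 1: m = 0.308665, f(m) = -0.092332 < 0 → root in [0.308665, 0.615000]
step 2: m = 0.461832, f(m) = 0.117783 > 0 → root in [0.308665, 0.461832]
step 3: m = 0.385249, f(m) = 0.013815 > 0 → root in [0.308665, 0.385249]
step 4: m = 0.346957, f(m) = -0.038975 < 0 → root in [0.346957, 0.385249]
Midpoint of [0.346957, 0.385249] = 0.366103

0.36610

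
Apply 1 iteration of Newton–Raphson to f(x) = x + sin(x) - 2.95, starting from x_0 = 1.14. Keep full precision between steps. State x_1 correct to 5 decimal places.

f'(x) = 1 + cos(x)
x_0 = 1.140000: f = -0.901367, f' = 1.417595 → x_1 = 1.140000 - (-0.901367)/(1.417595) = 1.775842

1.77584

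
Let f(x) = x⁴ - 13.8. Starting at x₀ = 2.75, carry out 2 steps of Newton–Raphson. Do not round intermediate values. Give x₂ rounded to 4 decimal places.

f'(x) = 4x³
x_0 = 2.750000: f = 43.391406, f' = 83.187500 → x_1 = 2.750000 - (43.391406)/(83.187500) = 2.228390
x_1 = 2.228390: f = 10.858409, f' = 44.262279 → x_2 = 2.228390 - (10.858409)/(44.262279) = 1.983071

1.9831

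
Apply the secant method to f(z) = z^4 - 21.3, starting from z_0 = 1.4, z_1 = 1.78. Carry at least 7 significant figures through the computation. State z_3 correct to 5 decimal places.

f(z_0) = -17.458400, f(z_1) = -11.261241
z_2 = 1.780000 - (-11.261241)·(1.780000 - 1.400000)/(-11.261241 - (-17.458400)) = 2.470522; f(z_2) = 15.952430
z_3 = 2.470522 - (15.952430)·(2.470522 - 1.780000)/(15.952430 - (-11.261241)) = 2.065744; f(z_3) = -3.090182

2.06574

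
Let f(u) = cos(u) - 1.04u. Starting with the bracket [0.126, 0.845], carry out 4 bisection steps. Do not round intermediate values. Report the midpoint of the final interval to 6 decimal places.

f(0.126000) = 0.861032, f(0.845000) = -0.215069 (opposite signs)
step 1: m = 0.485500, f(m) = 0.379522 > 0 → root in [0.485500, 0.845000]
step 2: m = 0.665250, f(m) = 0.094902 > 0 → root in [0.665250, 0.845000]
step 3: m = 0.755125, f(m) = -0.057144 < 0 → root in [0.665250, 0.755125]
step 4: m = 0.710187, f(m) = 0.019645 > 0 → root in [0.710187, 0.755125]
Midpoint of [0.710187, 0.755125] = 0.732656

0.732656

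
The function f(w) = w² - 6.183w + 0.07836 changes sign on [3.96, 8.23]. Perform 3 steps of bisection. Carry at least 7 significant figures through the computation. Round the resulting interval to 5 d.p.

f(3.960000) = -8.724720, f(8.230000) = 16.925170 (opposite signs)
step 1: m = 6.095000, f(m) = -0.458000 < 0 → root in [6.095000, 8.230000]
step 2: m = 7.162500, f(m) = 7.094029 > 0 → root in [6.095000, 7.162500]
step 3: m = 6.628750, f(m) = 3.033125 > 0 → root in [6.095000, 6.628750]

[6.09500, 6.62875]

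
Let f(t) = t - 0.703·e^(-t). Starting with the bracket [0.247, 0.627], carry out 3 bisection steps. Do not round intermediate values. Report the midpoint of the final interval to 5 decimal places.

0.46075

f(0.247000) = -0.302142, f(0.627000) = 0.251463 (opposite signs)
step 1: m = 0.437000, f(m) = -0.017118 < 0 → root in [0.437000, 0.627000]
step 2: m = 0.532000, f(m) = 0.119037 > 0 → root in [0.437000, 0.532000]
step 3: m = 0.484500, f(m) = 0.051448 > 0 → root in [0.437000, 0.484500]
Midpoint of [0.437000, 0.484500] = 0.460750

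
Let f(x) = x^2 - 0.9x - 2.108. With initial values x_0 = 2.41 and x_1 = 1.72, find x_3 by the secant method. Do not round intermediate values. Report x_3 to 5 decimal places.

f(x_0) = 1.531100, f(x_1) = -0.697600
x_2 = 1.720000 - (-0.697600)·(1.720000 - 2.410000)/(-0.697600 - (1.531100)) = 1.935975; f(x_2) = -0.102378
x_3 = 1.935975 - (-0.102378)·(1.935975 - 1.720000)/(-0.102378 - (-0.697600)) = 1.973123; f(x_3) = 0.009403

1.97312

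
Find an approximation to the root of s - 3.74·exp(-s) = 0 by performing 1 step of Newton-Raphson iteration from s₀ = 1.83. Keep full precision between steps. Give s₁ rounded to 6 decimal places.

1.061191

Newton update: s ← s − f(s)/f'(s).
f'(s) = 1 + 3.74·exp(-s)
s_0 = 1.830000: f = 1.230053, f' = 1.599947 → s_1 = 1.830000 - (1.230053)/(1.599947) = 1.061191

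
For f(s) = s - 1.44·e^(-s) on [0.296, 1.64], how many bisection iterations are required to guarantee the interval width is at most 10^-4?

14

Initial width b − a = 1.64 − 0.296 = 1.344000.
After n steps the width is (b−a)/2^n; need (b−a)/2^n ≤ 10^-4.
So n ≥ log₂(1.344000/10^-4) = log₂(13440.0000) ≈ 13.7142.
Hence n = 14.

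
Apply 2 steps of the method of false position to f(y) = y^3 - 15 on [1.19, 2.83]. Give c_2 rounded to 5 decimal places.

2.43281

False-position update: c = (a·f(b) − b·f(a))/(f(b) − f(a)); replace the endpoint whose sign matches f(c).
f(1.190000) = -13.314841, f(2.830000) = 7.665187
step 1: c = 2.230816, f(c) = -3.898262 < 0 → new bracket [2.230816, 2.830000]
step 2: c = 2.432812, f(c) = -0.601218 < 0 → new bracket [2.432812, 2.830000]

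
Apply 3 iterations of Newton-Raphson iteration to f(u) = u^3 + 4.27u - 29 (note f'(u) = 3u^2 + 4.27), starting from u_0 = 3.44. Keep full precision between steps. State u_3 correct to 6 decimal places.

2.613082

Newton update: u ← u − f(u)/f'(u).
u_0 = 3.440000: f = 26.396384, f' = 39.770800 → u_1 = 3.440000 - (26.396384)/(39.770800) = 2.776287
u_1 = 2.776287: f = 4.253735, f' = 27.393314 → u_2 = 2.776287 - (4.253735)/(27.393314) = 2.621004
u_2 = 2.621004: f = 0.197090, f' = 24.878980 → u_3 = 2.621004 - (0.197090)/(24.878980) = 2.613082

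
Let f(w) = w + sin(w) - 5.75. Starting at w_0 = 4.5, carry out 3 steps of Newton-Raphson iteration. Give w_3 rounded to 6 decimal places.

6.026744

f'(w) = 1 + cos(w)
w_0 = 4.500000: f = -2.227530, f' = 0.789204 → w_1 = 4.500000 - (-2.227530)/(0.789204) = 7.322502
w_1 = 7.322502: f = 2.434560, f' = 1.506810 → w_2 = 7.322502 - (2.434560)/(1.506810) = 5.706797
w_2 = 5.706797: f = -0.588202, f' = 1.838436 → w_3 = 5.706797 - (-0.588202)/(1.838436) = 6.026744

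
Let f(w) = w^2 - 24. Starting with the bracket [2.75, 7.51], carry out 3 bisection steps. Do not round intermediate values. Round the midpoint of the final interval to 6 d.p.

f(2.750000) = -16.437500, f(7.510000) = 32.400100 (opposite signs)
step 1: m = 5.130000, f(m) = 2.316900 > 0 → root in [2.750000, 5.130000]
step 2: m = 3.940000, f(m) = -8.476400 < 0 → root in [3.940000, 5.130000]
step 3: m = 4.535000, f(m) = -3.433775 < 0 → root in [4.535000, 5.130000]
Midpoint of [4.535000, 5.130000] = 4.832500

4.832500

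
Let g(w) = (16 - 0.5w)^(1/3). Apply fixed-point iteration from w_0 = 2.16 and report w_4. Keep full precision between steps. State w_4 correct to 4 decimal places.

2.4537

w_1 = g(2.160000) = 2.461820
w_2 = g(2.461820) = 2.453492
w_3 = g(2.453492) = 2.453722
w_4 = g(2.453722) = 2.453716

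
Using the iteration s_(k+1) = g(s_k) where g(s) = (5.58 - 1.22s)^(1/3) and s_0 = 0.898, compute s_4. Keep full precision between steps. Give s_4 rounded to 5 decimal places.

1.54534

s_1 = g(0.898000) = 1.649059
s_2 = g(1.649059) = 1.528085
s_3 = g(1.528085) = 1.548870
s_4 = g(1.548870) = 1.545339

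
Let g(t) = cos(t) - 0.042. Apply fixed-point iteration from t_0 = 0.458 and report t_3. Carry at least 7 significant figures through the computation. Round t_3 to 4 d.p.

0.7752

t_1 = g(0.458000) = 0.854939
t_2 = g(0.854939) = 0.614265
t_3 = g(0.614265) = 0.775197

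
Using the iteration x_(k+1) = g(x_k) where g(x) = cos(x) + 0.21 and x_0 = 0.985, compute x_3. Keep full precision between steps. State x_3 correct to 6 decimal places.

x_1 = g(0.985000) = 0.762863
x_2 = g(0.762863) = 0.932861
x_3 = g(0.932861) = 0.805538

0.805538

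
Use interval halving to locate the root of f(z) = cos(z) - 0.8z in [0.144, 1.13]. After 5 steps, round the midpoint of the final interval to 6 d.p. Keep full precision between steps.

f(0.144000) = 0.874450, f(1.130000) = -0.477340 (opposite signs)
step 1: m = 0.637000, f(m) = 0.294284 > 0 → root in [0.637000, 1.130000]
step 2: m = 0.883500, f(m) = -0.072350 < 0 → root in [0.637000, 0.883500]
step 3: m = 0.760250, f(m) = 0.116464 > 0 → root in [0.760250, 0.883500]
step 4: m = 0.821875, f(m) = 0.023349 > 0 → root in [0.821875, 0.883500]
step 5: m = 0.852687, f(m) = -0.024188 < 0 → root in [0.821875, 0.852687]
Midpoint of [0.821875, 0.852687] = 0.837281

0.837281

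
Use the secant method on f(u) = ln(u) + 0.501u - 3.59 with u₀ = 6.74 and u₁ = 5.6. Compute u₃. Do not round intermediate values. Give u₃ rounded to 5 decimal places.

Secant update: u_(k+1) = u_k − f(u_k)·(u_k − u_(k-1))/(f(u_k) − f(u_(k-1))).
f(u_0) = 1.694800, f(u_1) = 0.938367
u_2 = 5.600000 - (0.938367)·(5.600000 - 6.740000)/(0.938367 - (1.694800)) = 4.185813; f(u_2) = -0.061206
u_3 = 4.185813 - (-0.061206)·(4.185813 - 5.600000)/(-0.061206 - (0.938367)) = 4.272408; f(u_3) = 0.002654

4.27241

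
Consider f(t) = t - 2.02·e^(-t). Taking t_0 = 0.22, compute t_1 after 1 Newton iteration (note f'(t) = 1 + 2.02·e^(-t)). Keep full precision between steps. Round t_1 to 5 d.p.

0.75454

t_0 = 0.220000: f = -1.401088, f' = 2.621088 → t_1 = 0.220000 - (-1.401088)/(2.621088) = 0.754544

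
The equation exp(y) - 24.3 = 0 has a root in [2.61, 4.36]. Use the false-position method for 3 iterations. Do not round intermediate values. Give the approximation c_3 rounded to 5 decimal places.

f(2.610000) = -10.700949, f(4.360000) = 53.957134
step 1: c = 2.899626, f(c) = -6.132651 < 0 → new bracket [2.899626, 4.360000]
step 2: c = 3.048669, f(c) = -3.212741 < 0 → new bracket [3.048669, 4.360000]
step 3: c = 3.122361, f(c) = -1.600087 < 0 → new bracket [3.122361, 4.360000]

3.12236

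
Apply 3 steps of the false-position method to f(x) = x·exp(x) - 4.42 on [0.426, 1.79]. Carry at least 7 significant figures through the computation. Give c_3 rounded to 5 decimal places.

1.21925

f(0.426000) = -3.767743, f(1.790000) = 6.301120
step 1: c = 0.936405, f(c) = -2.031421 < 0 → new bracket [0.936405, 1.790000]
step 2: c = 1.144506, f(c) = -0.825231 < 0 → new bracket [1.144506, 1.790000]
step 3: c = 1.219254, f(c) = -0.293234 < 0 → new bracket [1.219254, 1.790000]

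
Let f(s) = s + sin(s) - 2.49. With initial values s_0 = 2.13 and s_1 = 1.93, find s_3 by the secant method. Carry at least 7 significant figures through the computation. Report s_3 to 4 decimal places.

1.5456

Secant update: s_(k+1) = s_k − f(s_k)·(s_k − s_(k-1))/(f(s_k) − f(s_(k-1))).
f(s_0) = 0.487678, f(s_1) = 0.376177
s_2 = 1.930000 - (0.376177)·(1.930000 - 2.130000)/(0.376177 - (0.487678)) = 1.255248; f(s_2) = -0.284126
s_3 = 1.255248 - (-0.284126)·(1.255248 - 1.930000)/(-0.284126 - (0.376177)) = 1.545591; f(s_3) = 0.055274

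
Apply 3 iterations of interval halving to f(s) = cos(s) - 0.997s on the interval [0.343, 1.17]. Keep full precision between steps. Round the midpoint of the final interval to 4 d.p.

f(0.343000) = 0.599779, f(1.170000) = -0.776338 (opposite signs)
step 1: m = 0.756500, f(m) = -0.026988 < 0 → root in [0.343000, 0.756500]
step 2: m = 0.549750, f(m) = 0.304554 > 0 → root in [0.549750, 0.756500]
step 3: m = 0.653125, f(m) = 0.143023 > 0 → root in [0.653125, 0.756500]
Midpoint of [0.653125, 0.756500] = 0.704812

0.7048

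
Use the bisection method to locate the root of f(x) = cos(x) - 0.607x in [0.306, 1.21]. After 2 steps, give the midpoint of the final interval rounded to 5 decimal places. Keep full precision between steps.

0.87100

f(0.306000) = 0.767804, f(1.210000) = -0.381451 (opposite signs)
step 1: m = 0.758000, f(m) = 0.266106 > 0 → root in [0.758000, 1.210000]
step 2: m = 0.984000, f(m) = -0.043592 < 0 → root in [0.758000, 0.984000]
Midpoint of [0.758000, 0.984000] = 0.871000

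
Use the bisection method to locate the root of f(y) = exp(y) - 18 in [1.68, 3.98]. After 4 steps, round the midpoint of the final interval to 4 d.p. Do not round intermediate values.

2.9019

f(1.680000) = -12.634444, f(3.980000) = 35.517034 (opposite signs)
step 1: m = 2.830000, f(m) = -1.054539 < 0 → root in [2.830000, 3.980000]
step 2: m = 3.405000, f(m) = 12.114296 > 0 → root in [2.830000, 3.405000]
step 3: m = 3.117500, f(m) = 4.589834 > 0 → root in [2.830000, 3.117500]
step 4: m = 2.973750, f(m) = 1.565152 > 0 → root in [2.830000, 2.973750]
Midpoint of [2.830000, 2.973750] = 2.901875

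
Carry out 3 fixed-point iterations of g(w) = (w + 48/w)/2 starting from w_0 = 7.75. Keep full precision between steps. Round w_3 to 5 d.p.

6.92820

w_1 = g(7.750000) = 6.971774
w_2 = g(6.971774) = 6.928339
w_3 = g(6.928339) = 6.928203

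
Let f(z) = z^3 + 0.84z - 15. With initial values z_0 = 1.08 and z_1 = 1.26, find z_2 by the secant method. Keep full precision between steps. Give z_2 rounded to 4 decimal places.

f(z_0) = -12.833088, f(z_1) = -11.941224
z_2 = 1.260000 - (-11.941224)·(1.260000 - 1.080000)/(-11.941224 - (-12.833088)) = 3.670031; f(z_2) = 37.514962

3.6700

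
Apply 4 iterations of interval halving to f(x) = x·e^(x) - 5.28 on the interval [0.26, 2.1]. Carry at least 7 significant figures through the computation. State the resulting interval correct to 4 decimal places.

f(0.260000) = -4.942798, f(2.100000) = 11.868957 (opposite signs)
step 1: m = 1.180000, f(m) = -1.439838 < 0 → root in [1.180000, 2.100000]
step 2: m = 1.640000, f(m) = 3.174478 > 0 → root in [1.180000, 1.640000]
step 3: m = 1.410000, f(m) = 0.495297 > 0 → root in [1.180000, 1.410000]
step 4: m = 1.295000, f(m) = -0.551960 < 0 → root in [1.295000, 1.410000]

[1.2950, 1.4100]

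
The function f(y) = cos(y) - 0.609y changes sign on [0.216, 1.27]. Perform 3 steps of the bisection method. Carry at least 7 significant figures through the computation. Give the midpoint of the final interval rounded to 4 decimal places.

0.9406

f(0.216000) = 0.845219, f(1.270000) = -0.477149 (opposite signs)
step 1: m = 0.743000, f(m) = 0.283955 > 0 → root in [0.743000, 1.270000]
step 2: m = 1.006500, f(m) = -0.078137 < 0 → root in [0.743000, 1.006500]
step 3: m = 0.874750, f(m) = 0.108466 > 0 → root in [0.874750, 1.006500]
Midpoint of [0.874750, 1.006500] = 0.940625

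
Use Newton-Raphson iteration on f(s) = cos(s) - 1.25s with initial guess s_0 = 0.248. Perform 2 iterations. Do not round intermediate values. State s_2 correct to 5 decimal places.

0.64161

f'(s) = -sin(s) - 1.25
s_0 = 0.248000: f = 0.659405, f' = -1.495466 → s_1 = 0.248000 - (0.659405)/(-1.495466) = 0.688936
s_1 = 0.688936: f = -0.089248, f' = -1.885717 → s_2 = 0.688936 - (-0.089248)/(-1.885717) = 0.641608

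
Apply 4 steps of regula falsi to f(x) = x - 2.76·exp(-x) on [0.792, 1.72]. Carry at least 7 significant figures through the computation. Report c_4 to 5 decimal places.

False-position update: c = (a·f(b) − b·f(a))/(f(b) − f(a)); replace the endpoint whose sign matches f(c).
f(0.792000) = -0.458109, f(1.720000) = 1.225777
step 1: c = 1.044467, f(c) = 0.073279 > 0 → new bracket [0.792000, 1.044467]
step 2: c = 1.009651, f(c) = 0.004056 > 0 → new bracket [0.792000, 1.009651]
step 3: c = 1.007741, f(c) = 0.000223 > 0 → new bracket [0.792000, 1.007741]
step 4: c = 1.007636, f(c) = 0.000012 > 0 → new bracket [0.792000, 1.007636]

1.00764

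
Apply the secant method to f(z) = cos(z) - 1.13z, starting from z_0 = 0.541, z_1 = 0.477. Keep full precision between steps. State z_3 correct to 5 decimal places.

f(z_0) = 0.245864, f(z_1) = 0.349366
z_2 = 0.477000 - (0.349366)·(0.477000 - 0.541000)/(0.349366 - (0.245864)) = 0.693029; f(z_2) = -0.013808
z_3 = 0.693029 - (-0.013808)·(0.693029 - 0.477000)/(-0.013808 - (0.349366)) = 0.684815; f(z_3) = 0.000695

0.68482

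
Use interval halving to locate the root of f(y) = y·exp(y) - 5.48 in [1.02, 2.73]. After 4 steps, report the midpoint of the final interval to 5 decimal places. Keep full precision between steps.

f(1.020000) = -2.651341, f(2.730000) = 36.378782 (opposite signs)
step 1: m = 1.875000, f(m) = 6.746536 > 0 → root in [1.020000, 1.875000]
step 2: m = 1.447500, f(m) = 0.675450 > 0 → root in [1.020000, 1.447500]
step 3: m = 1.233750, f(m) = -1.243200 < 0 → root in [1.233750, 1.447500]
step 4: m = 1.340625, f(m) = -0.356894 < 0 → root in [1.340625, 1.447500]
Midpoint of [1.340625, 1.447500] = 1.394062

1.39406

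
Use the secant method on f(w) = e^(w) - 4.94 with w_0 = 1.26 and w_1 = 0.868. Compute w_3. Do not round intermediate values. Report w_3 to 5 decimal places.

1.53887

Secant update: w_(k+1) = w_k − f(w_k)·(w_k − w_(k-1))/(f(w_k) − f(w_(k-1))).
f(w_0) = -1.414579, f(w_1) = -2.557858
w_2 = 0.868000 - (-2.557858)·(0.868000 - 1.260000)/(-2.557858 - (-1.414579)) = 1.745021; f(w_2) = 0.786022
w_3 = 1.745021 - (0.786022)·(1.745021 - 0.868000)/(0.786022 - (-2.557858)) = 1.538866; f(w_3) = -0.280697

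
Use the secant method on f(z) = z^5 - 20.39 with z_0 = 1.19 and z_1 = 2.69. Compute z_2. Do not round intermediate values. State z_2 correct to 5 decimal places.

Secant update: z_(k+1) = z_k − f(z_k)·(z_k − z_(k-1))/(f(z_k) − f(z_(k-1))).
f(z_0) = -18.003646, f(z_1) = 120.461475
z_2 = 2.690000 - (120.461475)·(2.690000 - 1.190000)/(120.461475 - (-18.003646)) = 1.385034; f(z_2) = -15.293138

1.38503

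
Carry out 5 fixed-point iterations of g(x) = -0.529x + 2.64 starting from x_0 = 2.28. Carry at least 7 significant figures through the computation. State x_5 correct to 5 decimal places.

x_1 = g(2.280000) = 1.433880
x_2 = g(1.433880) = 1.881477
x_3 = g(1.881477) = 1.644698
x_4 = g(1.644698) = 1.769955
x_5 = g(1.769955) = 1.703694

1.70369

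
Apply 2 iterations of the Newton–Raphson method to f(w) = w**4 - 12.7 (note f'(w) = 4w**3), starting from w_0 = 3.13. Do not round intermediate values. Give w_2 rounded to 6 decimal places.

w_0 = 3.130000: f = 83.279250, f' = 122.657188 → w_1 = 3.130000 - (83.279250)/(122.657188) = 2.451041
w_1 = 2.451041: f = 23.391259, f' = 58.899487 → w_2 = 2.451041 - (23.391259)/(58.899487) = 2.053902

2.053902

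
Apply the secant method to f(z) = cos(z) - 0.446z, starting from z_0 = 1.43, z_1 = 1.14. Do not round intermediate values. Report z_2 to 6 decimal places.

1.075207

f(z_0) = -0.497448, f(z_1) = -0.090845
z_2 = 1.140000 - (-0.090845)·(1.140000 - 1.430000)/(-0.090845 - (-0.497448)) = 1.075207; f(z_2) = -0.003992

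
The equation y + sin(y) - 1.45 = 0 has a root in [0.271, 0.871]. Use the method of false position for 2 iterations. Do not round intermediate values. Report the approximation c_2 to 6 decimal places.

0.761267

f(0.271000) = -0.911305, f(0.871000) = 0.185973
step 1: c = 0.769308, f(c) = 0.014947 > 0 → new bracket [0.271000, 0.769308]
step 2: c = 0.761267, f(c) = 0.001107 > 0 → new bracket [0.271000, 0.761267]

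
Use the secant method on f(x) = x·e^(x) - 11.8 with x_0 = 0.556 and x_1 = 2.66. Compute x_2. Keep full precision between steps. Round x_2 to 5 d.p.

f(x_0) = -10.830512, f(x_1) = 26.228129
x_2 = 2.660000 - (26.228129)·(2.660000 - 0.556000)/(26.228129 - (-10.830512)) = 1.170901; f(x_2) = -8.023965

1.17090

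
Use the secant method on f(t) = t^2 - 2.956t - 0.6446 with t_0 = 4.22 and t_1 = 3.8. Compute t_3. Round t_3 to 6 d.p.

3.180709

f(t_0) = 4.689480, f(t_1) = 2.562600
t_2 = 3.800000 - (2.562600)·(3.800000 - 4.220000)/(2.562600 - (4.689480)) = 3.293957; f(t_2) = 0.468617
t_3 = 3.293957 - (0.468617)·(3.293957 - 3.800000)/(0.468617 - (2.562600)) = 3.180709; f(t_3) = 0.070134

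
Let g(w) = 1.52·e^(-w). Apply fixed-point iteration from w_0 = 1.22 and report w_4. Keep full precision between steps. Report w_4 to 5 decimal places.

0.85448

w_1 = g(1.220000) = 0.448750
w_2 = g(0.448750) = 0.970407
w_3 = g(0.970407) = 0.575972
w_4 = g(0.575972) = 0.854481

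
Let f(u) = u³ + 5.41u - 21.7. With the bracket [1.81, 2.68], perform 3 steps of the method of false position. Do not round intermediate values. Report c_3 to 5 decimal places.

f(1.810000) = -5.978159, f(2.680000) = 12.047632
step 1: c = 2.098531, f(c) = -1.105370 < 0 → new bracket [2.098531, 2.680000]
step 2: c = 2.147397, f(c) = -0.180256 < 0 → new bracket [2.147397, 2.680000]
step 3: c = 2.155249, f(c) = -0.028768 < 0 → new bracket [2.155249, 2.680000]

2.15525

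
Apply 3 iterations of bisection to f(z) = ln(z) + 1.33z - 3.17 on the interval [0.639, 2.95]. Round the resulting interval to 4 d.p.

f(0.639000) = -2.767981, f(2.950000) = 1.835305 (opposite signs)
step 1: m = 1.794500, f(m) = -0.198589 < 0 → root in [1.794500, 2.950000]
step 2: m = 2.372250, f(m) = 0.848931 > 0 → root in [1.794500, 2.372250]
step 3: m = 2.083375, f(m) = 0.334878 > 0 → root in [1.794500, 2.083375]

[1.7945, 2.0834]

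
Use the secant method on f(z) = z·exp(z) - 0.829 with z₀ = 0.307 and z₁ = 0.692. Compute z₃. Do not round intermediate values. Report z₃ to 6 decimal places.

0.497302

Secant update: z_(k+1) = z_k − f(z_k)·(z_k − z_(k-1))/(f(z_k) − f(z_(k-1))).
f(z_0) = -0.411682, f(z_1) = 0.553413
z_2 = 0.692000 - (0.553413)·(0.692000 - 0.307000)/(0.553413 - (-0.411682)) = 0.471230; f(z_2) = -0.074107
z_3 = 0.471230 - (-0.074107)·(0.471230 - 0.692000)/(-0.074107 - (0.553413)) = 0.497302; f(z_3) = -0.011297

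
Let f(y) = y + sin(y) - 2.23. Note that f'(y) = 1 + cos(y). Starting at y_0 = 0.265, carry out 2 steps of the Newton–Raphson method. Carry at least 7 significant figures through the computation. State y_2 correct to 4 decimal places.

1.2672

y_0 = 0.265000: f = -1.703091, f' = 1.965093 → y_1 = 0.265000 - (-1.703091)/(1.965093) = 1.131672
y_1 = 1.131672: f = -0.193204, f' = 1.425147 → y_2 = 1.131672 - (-0.193204)/(1.425147) = 1.267240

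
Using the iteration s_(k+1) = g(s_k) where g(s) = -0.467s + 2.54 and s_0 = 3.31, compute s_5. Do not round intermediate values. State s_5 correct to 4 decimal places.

s_1 = g(3.310000) = 0.994230
s_2 = g(0.994230) = 2.075695
s_3 = g(2.075695) = 1.570651
s_4 = g(1.570651) = 1.806506
s_5 = g(1.806506) = 1.696362

1.6964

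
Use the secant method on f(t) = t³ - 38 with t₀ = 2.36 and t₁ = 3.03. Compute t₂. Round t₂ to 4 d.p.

3.4949

f(t_0) = -24.855744, f(t_1) = -10.181873
t_2 = 3.030000 - (-10.181873)·(3.030000 - 2.360000)/(-10.181873 - (-24.855744)) = 3.494898; f(t_2) = 4.687779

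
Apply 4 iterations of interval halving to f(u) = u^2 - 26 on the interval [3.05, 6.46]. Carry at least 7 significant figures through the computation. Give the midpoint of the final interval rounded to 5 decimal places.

f(3.050000) = -16.697500, f(6.460000) = 15.731600 (opposite signs)
step 1: m = 4.755000, f(m) = -3.389975 < 0 → root in [4.755000, 6.460000]
step 2: m = 5.607500, f(m) = 5.444056 > 0 → root in [4.755000, 5.607500]
step 3: m = 5.181250, f(m) = 0.845352 > 0 → root in [4.755000, 5.181250]
step 4: m = 4.968125, f(m) = -1.317734 < 0 → root in [4.968125, 5.181250]
Midpoint of [4.968125, 5.181250] = 5.074688

5.07469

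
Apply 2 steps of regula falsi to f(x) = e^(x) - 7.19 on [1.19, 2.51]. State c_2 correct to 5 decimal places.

False-position update: c = (a·f(b) − b·f(a))/(f(b) − f(a)); replace the endpoint whose sign matches f(c).
f(1.190000) = -3.902919, f(2.510000) = 5.114930
step 1: c = 1.761295, f(c) = -1.370030 < 0 → new bracket [1.761295, 2.510000]
step 2: c = 1.919469, f(c) = -0.372666 < 0 → new bracket [1.919469, 2.510000]

1.91947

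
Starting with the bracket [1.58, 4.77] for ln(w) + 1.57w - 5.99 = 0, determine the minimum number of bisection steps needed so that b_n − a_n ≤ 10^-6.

Initial width b − a = 4.77 − 1.58 = 3.190000.
After n steps the width is (b−a)/2^n; need (b−a)/2^n ≤ 10^-6.
So n ≥ log₂(3.190000/10^-6) = log₂(3190000.0000) ≈ 21.6051.
Hence n = 22.

22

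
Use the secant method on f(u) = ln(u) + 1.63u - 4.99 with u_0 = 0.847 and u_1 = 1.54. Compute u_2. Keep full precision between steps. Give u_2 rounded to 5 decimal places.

f(u_0) = -3.775445, f(u_1) = -2.048018
u_2 = 1.540000 - (-2.048018)·(1.540000 - 0.847000)/(-2.048018 - (-3.775445)) = 2.361613; f(u_2) = -0.281226

2.36161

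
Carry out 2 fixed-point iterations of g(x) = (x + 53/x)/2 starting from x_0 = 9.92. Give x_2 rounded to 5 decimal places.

7.28819

x_1 = g(9.920000) = 7.631371
x_2 = g(7.631371) = 7.288194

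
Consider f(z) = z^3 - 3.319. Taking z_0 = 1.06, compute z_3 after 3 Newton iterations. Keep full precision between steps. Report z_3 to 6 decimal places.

1.491994

f'(z) = 3z^2
z_0 = 1.060000: f = -2.127984, f' = 3.370800 → z_1 = 1.060000 - (-2.127984)/(3.370800) = 1.691299
z_1 = 1.691299: f = 1.518951, f' = 8.581481 → z_2 = 1.691299 - (1.518951)/(8.581481) = 1.514296
z_2 = 1.514296: f = 0.153421, f' = 6.879277 → z_3 = 1.514296 - (0.153421)/(6.879277) = 1.491994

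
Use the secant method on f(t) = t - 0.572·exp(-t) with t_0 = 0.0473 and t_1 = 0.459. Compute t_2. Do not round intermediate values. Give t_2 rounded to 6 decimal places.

Secant update: t_(k+1) = t_k − f(t_k)·(t_k − t_(k-1))/(f(t_k) − f(t_(k-1))).
f(t_0) = -0.498274, f(t_1) = 0.097544
t_2 = 0.459000 - (0.097544)·(0.459000 - 0.047300)/(0.097544 - (-0.498274)) = 0.391599; f(t_2) = 0.004941

0.391599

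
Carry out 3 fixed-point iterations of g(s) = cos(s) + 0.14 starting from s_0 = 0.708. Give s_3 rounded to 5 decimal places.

0.86354

s_1 = g(0.708000) = 0.899664
s_2 = g(0.899664) = 0.761873
s_3 = g(0.761873) = 0.863544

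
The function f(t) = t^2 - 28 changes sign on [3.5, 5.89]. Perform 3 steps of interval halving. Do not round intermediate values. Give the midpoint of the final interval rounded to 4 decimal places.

5.1431

f(3.500000) = -15.750000, f(5.890000) = 6.692100 (opposite signs)
step 1: m = 4.695000, f(m) = -5.956975 < 0 → root in [4.695000, 5.890000]
step 2: m = 5.292500, f(m) = 0.010556 > 0 → root in [4.695000, 5.292500]
step 3: m = 4.993750, f(m) = -3.062461 < 0 → root in [4.993750, 5.292500]
Midpoint of [4.993750, 5.292500] = 5.143125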